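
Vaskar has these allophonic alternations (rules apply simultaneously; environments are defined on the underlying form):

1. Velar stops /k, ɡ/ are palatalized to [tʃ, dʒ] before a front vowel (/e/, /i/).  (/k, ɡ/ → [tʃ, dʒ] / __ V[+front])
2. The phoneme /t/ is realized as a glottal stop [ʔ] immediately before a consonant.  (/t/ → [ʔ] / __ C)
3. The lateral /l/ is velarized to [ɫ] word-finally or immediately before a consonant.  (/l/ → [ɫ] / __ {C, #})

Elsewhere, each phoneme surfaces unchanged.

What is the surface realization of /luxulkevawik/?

/l/ — word-initial; rule 3 does not apply here → [l].
/u/ (between /l/ and /x/) is unaffected → [u].
/x/ (between /u/ and /u/): no rule targets it → [x].
/u/ (between /x/ and /l/) is unaffected → [u].
/l/ (between /u/ and /k/) occurs word-finally or immediately before a consonant → [ɫ] by rule 3.
/k/ (between /l/ and /e/) occurs before a front vowel → [tʃ] by rule 1.
/e/ (between /k/ and /v/): no rule targets it → [e].
/v/ (between /e/ and /a/): no rule targets it → [v].
/a/ stays [a].
/w/ — not in any rule's target class → [w].
/i/ (between /w/ and /k/) is unaffected → [i].
/k/ (word-final): rule 1 targets it, but not before a front vowel → unchanged [k].

[luxuɫtʃevawik]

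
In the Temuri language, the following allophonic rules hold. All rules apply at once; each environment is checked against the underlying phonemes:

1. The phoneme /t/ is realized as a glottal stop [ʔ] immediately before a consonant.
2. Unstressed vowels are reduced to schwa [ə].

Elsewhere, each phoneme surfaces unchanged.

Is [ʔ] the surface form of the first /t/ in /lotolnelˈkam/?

No

/t/ (between /o/ and /o/) is in the target of rule 1 but the environment (immediately before a consonant) is not met → [t].
The actual realization is [t], not [ʔ].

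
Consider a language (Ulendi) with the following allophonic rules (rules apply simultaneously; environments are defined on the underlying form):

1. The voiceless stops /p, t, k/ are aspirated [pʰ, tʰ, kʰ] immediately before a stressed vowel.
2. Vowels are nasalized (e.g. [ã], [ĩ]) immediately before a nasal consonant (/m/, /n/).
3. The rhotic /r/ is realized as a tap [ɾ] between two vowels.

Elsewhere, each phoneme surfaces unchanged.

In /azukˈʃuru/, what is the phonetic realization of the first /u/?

[u]

/u/ (between /z/ and /k/) is in the target of rule 2 but the environment (before a nasal consonant) is not met → [u].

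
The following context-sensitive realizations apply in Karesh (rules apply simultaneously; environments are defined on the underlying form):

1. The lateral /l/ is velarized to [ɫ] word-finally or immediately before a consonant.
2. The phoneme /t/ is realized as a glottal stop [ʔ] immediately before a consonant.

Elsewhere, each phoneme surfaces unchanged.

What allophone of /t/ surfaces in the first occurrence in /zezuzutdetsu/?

/t/ (between /u/ and /d/): immediately before a consonant, so rule 2 applies → [ʔ].

[ʔ]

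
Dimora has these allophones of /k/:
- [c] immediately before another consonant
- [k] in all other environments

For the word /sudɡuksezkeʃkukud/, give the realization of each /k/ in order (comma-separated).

Occurrence 1 (position 6): immediately before another consonant → [c].
Occurrence 2 (position 10): no conditioning environment matches → elsewhere allophone [k].
Occurrence 3 (position 13): no conditioning environment matches → elsewhere allophone [k].
Occurrence 4 (position 15): no conditioning environment matches → elsewhere allophone [k].

[c], [k], [k], [k]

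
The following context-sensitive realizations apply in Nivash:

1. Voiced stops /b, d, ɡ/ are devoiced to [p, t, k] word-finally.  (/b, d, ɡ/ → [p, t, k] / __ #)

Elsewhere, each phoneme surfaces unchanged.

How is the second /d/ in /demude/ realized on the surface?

[d]

/d/ — between /u/ and /e/; rule 1 does not apply here → [d].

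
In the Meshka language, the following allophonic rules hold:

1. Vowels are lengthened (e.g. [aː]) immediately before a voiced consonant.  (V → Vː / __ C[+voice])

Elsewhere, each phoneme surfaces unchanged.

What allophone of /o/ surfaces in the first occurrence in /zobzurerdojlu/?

[oː]

/o/ meets the environment for rule 1 (before a voiced consonant) → [oː].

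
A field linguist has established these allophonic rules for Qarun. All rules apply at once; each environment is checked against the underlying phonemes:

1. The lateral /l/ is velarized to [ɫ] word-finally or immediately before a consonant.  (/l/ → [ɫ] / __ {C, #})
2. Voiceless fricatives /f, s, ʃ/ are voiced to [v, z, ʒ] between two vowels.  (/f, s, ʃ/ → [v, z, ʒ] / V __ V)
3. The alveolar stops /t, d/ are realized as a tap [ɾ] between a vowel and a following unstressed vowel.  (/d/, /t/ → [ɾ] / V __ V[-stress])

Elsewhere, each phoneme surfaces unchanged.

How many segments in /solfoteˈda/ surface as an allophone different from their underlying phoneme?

2

Segments that undergo a rule: /l/ → [ɫ] (rule 1); /t/ → [ɾ] (rule 3).
All other segments surface unchanged.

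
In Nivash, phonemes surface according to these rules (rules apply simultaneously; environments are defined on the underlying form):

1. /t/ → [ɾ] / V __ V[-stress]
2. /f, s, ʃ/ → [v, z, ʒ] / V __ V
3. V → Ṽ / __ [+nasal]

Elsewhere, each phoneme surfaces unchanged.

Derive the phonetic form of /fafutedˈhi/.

/f/ (word-initial): rule 2 targets it, but not between two vowels → unchanged [f].
/a/ (between /f/ and /f/) fails the environment for rule 3, so it stays [a].
/f/ (between /a/ and /u/) occurs between two vowels → [v] by rule 2.
/u/ — between /f/ and /t/; rule 3 does not apply here → [u].
/t/ (between /u/ and /e/) occurs between a vowel and a following unstressed vowel → [ɾ] by rule 1.
/e/ (between /t/ and /d/) is in the target of rule 3 but the environment (before a nasal consonant) is not met → [e].
/i/ (word-final): rule 3 targets it, but not before a nasal consonant → unchanged [i].

[favuɾedˈhi]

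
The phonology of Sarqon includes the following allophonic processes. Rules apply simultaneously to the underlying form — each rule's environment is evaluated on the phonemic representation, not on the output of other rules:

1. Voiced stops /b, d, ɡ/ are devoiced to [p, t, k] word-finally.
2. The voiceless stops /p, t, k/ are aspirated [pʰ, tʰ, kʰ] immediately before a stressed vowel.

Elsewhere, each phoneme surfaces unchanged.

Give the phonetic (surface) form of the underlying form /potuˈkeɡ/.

[potuˈkʰek]

/p/ (word-initial) is in the target of rule 2 but the environment (immediately before a stressed vowel) is not met → [p].
/o/ stays [o].
/t/ (between /o/ and /u/) fails the environment for rule 2, so it stays [t].
/u/ — not in any rule's target class → [u].
/k/ (between /u/ and /e/) occurs immediately before a stressed vowel → [kʰ] by rule 2.
/e/ stays [e].
/ɡ/ meets the environment for rule 1 (word-finally) → [k].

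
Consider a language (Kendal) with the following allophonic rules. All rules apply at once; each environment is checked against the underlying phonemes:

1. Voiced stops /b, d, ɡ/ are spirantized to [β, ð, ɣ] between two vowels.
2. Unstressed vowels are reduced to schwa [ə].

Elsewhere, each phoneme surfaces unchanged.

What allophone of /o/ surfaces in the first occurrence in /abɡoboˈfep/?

/o/ (between /ɡ/ and /b/) occurs in an unstressed syllable → [ə] by rule 2.

[ə]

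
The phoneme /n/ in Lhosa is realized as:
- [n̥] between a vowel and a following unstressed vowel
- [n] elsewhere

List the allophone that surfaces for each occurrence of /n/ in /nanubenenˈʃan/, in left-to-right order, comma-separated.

[n], [n̥], [n̥], [n], [n]

Occurrence 1 (position 1): no conditioning environment matches → elsewhere allophone [n].
Occurrence 2 (position 3): between a vowel and a following unstressed vowel → [n̥].
Occurrence 3 (position 7): between a vowel and a following unstressed vowel → [n̥].
Occurrence 4 (position 9): no conditioning environment matches → elsewhere allophone [n].
Occurrence 5 (position 12): no conditioning environment matches → elsewhere allophone [n].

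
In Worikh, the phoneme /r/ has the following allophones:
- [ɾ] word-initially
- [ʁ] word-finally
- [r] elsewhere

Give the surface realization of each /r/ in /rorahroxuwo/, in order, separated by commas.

Occurrence 1 (position 1): word-initially → [ɾ].
Occurrence 2 (position 3): no conditioning environment matches → elsewhere allophone [r].
Occurrence 3 (position 6): no conditioning environment matches → elsewhere allophone [r].

[ɾ], [r], [r]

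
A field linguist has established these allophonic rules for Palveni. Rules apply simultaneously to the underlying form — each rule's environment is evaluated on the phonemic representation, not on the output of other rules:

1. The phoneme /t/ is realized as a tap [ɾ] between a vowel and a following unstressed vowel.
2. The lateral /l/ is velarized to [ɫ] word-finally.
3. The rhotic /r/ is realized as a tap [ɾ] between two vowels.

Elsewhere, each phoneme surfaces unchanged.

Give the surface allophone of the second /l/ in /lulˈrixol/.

[l]

/l/ (between /u/ and /r/) fails the environment for rule 2, so it stays [l].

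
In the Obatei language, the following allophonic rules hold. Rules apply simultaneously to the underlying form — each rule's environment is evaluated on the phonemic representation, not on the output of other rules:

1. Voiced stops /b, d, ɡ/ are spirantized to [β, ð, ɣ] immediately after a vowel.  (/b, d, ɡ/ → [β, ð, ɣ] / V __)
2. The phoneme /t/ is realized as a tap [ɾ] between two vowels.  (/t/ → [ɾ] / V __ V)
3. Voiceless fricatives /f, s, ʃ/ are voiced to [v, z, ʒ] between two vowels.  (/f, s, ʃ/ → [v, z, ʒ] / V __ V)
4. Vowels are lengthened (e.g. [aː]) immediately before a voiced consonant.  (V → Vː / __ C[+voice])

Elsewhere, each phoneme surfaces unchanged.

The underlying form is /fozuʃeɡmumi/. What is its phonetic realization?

[foːzuʒeːɣmuːmi]

/f/ (word-initial): rule 3 targets it, but not between two vowels → unchanged [f].
Rule 4 applies to /o/ (between /f/ and /z/: before a voiced consonant) → [oː].
/z/ (between /o/ and /u/): no rule targets it → [z].
/u/ (between /z/ and /ʃ/) fails the environment for rule 4, so it stays [u].
Rule 3 applies to /ʃ/ (between /u/ and /e/: between two vowels) → [ʒ].
Rule 4 applies to /e/ (between /ʃ/ and /ɡ/: before a voiced consonant) → [eː].
/ɡ/ (between /e/ and /m/) occurs immediately after a vowel → [ɣ] by rule 1.
/m/ (between /ɡ/ and /u/): no rule targets it → [m].
Rule 4 applies to /u/ (between /m/ and /m/: before a voiced consonant) → [uː].
/m/ stays [m].
/i/ (word-final) fails the environment for rule 4, so it stays [i].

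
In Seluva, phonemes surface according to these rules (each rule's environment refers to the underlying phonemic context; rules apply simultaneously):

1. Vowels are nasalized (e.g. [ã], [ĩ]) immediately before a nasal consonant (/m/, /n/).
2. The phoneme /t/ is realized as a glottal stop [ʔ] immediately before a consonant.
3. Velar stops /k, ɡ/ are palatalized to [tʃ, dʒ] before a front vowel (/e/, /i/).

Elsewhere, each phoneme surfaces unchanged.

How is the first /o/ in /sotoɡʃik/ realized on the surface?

[o]

/o/ (between /s/ and /t/) fails the environment for rule 1, so it stays [o].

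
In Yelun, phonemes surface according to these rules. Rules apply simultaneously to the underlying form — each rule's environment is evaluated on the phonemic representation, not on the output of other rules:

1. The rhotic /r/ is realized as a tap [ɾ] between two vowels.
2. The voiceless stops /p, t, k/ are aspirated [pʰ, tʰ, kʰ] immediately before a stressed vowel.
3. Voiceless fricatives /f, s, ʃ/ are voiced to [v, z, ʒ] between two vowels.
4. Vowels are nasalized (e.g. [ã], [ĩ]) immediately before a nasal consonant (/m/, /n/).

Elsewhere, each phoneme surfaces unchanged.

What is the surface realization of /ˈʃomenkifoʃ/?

/ʃ/ (word-initial) fails the environment for rule 3, so it stays [ʃ].
Rule 4 applies to /o/ (between /ʃ/ and /m/: before a nasal consonant) → [õ].
/m/ (between /o/ and /e/): no rule targets it → [m].
/e/ (between /m/ and /n/) occurs before a nasal consonant → [ẽ] by rule 4.
/n/ (between /e/ and /k/) is unaffected → [n].
/k/ (between /n/ and /i/) is in the target of rule 2 but the environment (immediately before a stressed vowel) is not met → [k].
/i/ (between /k/ and /f/) fails the environment for rule 4, so it stays [i].
/f/ — between /i/ and /o/, between two vowels — surfaces as [v] (rule 3).
/o/ (between /f/ and /ʃ/) fails the environment for rule 4, so it stays [o].
/ʃ/ (word-final) is in the target of rule 3 but the environment (between two vowels) is not met → [ʃ].

[ˈʃõmẽnkivoʃ]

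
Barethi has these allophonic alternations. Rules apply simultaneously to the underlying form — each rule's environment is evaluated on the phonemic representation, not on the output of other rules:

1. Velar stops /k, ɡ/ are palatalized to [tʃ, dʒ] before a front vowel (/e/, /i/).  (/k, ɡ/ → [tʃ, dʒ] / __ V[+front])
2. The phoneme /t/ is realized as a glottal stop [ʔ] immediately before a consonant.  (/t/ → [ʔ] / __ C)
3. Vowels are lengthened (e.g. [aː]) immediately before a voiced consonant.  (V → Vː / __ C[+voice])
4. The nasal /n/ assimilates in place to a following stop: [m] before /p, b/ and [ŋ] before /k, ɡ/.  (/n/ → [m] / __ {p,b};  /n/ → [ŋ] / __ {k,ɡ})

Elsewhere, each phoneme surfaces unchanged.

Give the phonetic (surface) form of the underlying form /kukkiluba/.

/k/ (word-initial) is in the target of rule 1 but the environment (before a front vowel) is not met → [k].
/u/ (between /k/ and /k/): rule 3 targets it, but not before a voiced consonant → unchanged [u].
/k/ (between /u/ and /k/) fails the environment for rule 1, so it stays [k].
/k/ — between /k/ and /i/, before a front vowel — surfaces as [tʃ] (rule 1).
/i/ (between /k/ and /l/) occurs before a voiced consonant → [iː] by rule 3.
/u/ (between /l/ and /b/): before a voiced consonant, so rule 3 applies → [uː].
/a/ — word-final; rule 3 does not apply here → [a].

[kuktʃiːluːba]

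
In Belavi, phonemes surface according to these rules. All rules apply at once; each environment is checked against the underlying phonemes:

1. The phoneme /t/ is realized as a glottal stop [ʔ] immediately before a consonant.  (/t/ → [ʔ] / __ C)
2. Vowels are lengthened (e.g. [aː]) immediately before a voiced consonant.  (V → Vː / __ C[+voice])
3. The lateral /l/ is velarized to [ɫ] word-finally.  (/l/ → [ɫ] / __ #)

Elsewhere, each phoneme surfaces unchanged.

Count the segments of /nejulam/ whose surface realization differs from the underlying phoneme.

Segments that undergo a rule: /e/ → [eː] (rule 2); /u/ → [uː] (rule 2); /a/ → [aː] (rule 2).
All other segments surface unchanged.

3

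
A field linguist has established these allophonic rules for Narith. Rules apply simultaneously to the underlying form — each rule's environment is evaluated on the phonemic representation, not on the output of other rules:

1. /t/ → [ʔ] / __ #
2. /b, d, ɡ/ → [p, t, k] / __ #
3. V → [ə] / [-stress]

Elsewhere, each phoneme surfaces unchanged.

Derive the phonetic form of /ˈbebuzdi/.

[ˈbebəzdə]

/b/ — word-initial; rule 2 does not apply here → [b].
/e/ — between /b/ and /b/; rule 3 does not apply here → [e].
/b/ (between /e/ and /u/) is in the target of rule 2 but the environment (word-finally) is not met → [b].
/u/ meets the environment for rule 3 (in an unstressed syllable) → [ə].
/z/ (between /u/ and /d/): no rule targets it → [z].
/d/ (between /z/ and /i/) is in the target of rule 2 but the environment (word-finally) is not met → [d].
/i/ (word-final) occurs in an unstressed syllable → [ə] by rule 3.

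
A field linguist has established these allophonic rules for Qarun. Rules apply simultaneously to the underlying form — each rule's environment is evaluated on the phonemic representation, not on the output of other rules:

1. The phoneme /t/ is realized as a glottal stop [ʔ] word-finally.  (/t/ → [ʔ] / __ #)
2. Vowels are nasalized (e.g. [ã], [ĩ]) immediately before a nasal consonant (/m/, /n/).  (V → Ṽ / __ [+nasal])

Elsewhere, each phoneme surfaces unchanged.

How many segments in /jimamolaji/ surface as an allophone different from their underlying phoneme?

2

Segments that undergo a rule: /i/ → [ĩ] (rule 2); /a/ → [ã] (rule 2).
All other segments surface unchanged.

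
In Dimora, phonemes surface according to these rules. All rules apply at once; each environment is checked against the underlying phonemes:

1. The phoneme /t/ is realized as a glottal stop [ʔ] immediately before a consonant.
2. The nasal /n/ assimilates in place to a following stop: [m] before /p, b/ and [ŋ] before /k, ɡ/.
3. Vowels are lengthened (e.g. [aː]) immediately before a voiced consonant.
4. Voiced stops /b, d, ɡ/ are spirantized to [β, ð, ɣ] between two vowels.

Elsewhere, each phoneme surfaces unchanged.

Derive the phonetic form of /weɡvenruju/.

[weːɡveːnruːju]

/w/ — not in any rule's target class → [w].
/e/ — between /w/ and /ɡ/, before a voiced consonant — surfaces as [eː] (rule 3).
/ɡ/ (between /e/ and /v/) fails the environment for rule 4, so it stays [ɡ].
/v/ — not in any rule's target class → [v].
/e/ (between /v/ and /n/) occurs before a voiced consonant → [eː] by rule 3.
/n/ — between /e/ and /r/; rule 2 does not apply here → [n].
/r/ — not in any rule's target class → [r].
/u/ (between /r/ and /j/) occurs before a voiced consonant → [uː] by rule 3.
/j/ stays [j].
/u/ — word-final; rule 3 does not apply here → [u].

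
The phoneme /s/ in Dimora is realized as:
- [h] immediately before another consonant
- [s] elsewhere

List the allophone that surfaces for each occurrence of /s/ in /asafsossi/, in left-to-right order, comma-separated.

[s], [s], [h], [s]

Occurrence 1 (position 2): no conditioning environment matches → elsewhere allophone [s].
Occurrence 2 (position 5): no conditioning environment matches → elsewhere allophone [s].
Occurrence 3 (position 7): immediately before another consonant → [h].
Occurrence 4 (position 8): no conditioning environment matches → elsewhere allophone [s].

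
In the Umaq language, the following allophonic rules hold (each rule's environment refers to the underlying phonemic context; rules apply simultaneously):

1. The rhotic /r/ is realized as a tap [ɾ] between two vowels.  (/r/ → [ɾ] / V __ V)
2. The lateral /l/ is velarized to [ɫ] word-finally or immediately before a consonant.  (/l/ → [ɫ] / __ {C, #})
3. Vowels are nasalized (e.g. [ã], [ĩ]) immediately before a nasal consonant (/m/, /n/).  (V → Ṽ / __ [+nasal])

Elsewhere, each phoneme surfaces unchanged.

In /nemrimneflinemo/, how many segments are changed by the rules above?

Segments that undergo a rule: /e/ → [ẽ] (rule 3); /i/ → [ĩ] (rule 3); /i/ → [ĩ] (rule 3); /e/ → [ẽ] (rule 3).
All other segments surface unchanged.

4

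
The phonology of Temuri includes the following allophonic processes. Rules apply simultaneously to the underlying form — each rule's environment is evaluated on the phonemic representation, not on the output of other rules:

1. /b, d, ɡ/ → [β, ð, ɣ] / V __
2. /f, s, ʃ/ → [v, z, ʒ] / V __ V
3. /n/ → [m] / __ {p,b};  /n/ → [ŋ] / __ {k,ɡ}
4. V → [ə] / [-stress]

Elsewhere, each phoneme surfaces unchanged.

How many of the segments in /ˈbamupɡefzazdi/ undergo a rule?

Segments that undergo a rule: /u/ → [ə] (rule 4); /e/ → [ə] (rule 4); /a/ → [ə] (rule 4); /i/ → [ə] (rule 4).
All other segments surface unchanged.

4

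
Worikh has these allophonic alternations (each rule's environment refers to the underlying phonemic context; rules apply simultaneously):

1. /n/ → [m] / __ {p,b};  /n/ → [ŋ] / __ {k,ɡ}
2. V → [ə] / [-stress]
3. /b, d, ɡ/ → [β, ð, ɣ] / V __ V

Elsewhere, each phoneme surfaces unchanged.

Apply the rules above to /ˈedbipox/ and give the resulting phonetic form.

/e/ (word-initial) is in the target of rule 2 but the environment (in an unstressed syllable) is not met → [e].
/d/ (between /e/ and /b/) fails the environment for rule 3, so it stays [d].
/b/ (between /d/ and /i/) is in the target of rule 3 but the environment (between two vowels) is not met → [b].
/i/ meets the environment for rule 2 (in an unstressed syllable) → [ə].
/p/ (between /i/ and /o/) is unaffected → [p].
/o/ meets the environment for rule 2 (in an unstressed syllable) → [ə].
/x/ — not in any rule's target class → [x].

[ˈedbəpəx]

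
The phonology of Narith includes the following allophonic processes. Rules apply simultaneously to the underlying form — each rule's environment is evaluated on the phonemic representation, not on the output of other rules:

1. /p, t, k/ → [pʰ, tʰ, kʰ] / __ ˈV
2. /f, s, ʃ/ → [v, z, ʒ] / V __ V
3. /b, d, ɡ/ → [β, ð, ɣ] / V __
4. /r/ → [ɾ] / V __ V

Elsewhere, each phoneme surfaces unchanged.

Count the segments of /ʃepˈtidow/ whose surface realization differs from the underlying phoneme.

Segments that undergo a rule: /t/ → [tʰ] (rule 1); /d/ → [ð] (rule 3).
All other segments surface unchanged.

2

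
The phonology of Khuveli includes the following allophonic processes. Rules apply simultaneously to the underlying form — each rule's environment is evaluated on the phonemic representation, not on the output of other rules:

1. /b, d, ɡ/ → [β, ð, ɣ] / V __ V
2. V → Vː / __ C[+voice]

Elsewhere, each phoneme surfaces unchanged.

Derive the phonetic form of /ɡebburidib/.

/ɡ/ (word-initial): rule 1 targets it, but not between two vowels → unchanged [ɡ].
/e/ meets the environment for rule 2 (before a voiced consonant) → [eː].
/b/ (between /e/ and /b/) fails the environment for rule 1, so it stays [b].
/b/ (between /b/ and /u/) fails the environment for rule 1, so it stays [b].
/u/ meets the environment for rule 2 (before a voiced consonant) → [uː].
/r/ — not in any rule's target class → [r].
/i/ (between /r/ and /d/): before a voiced consonant, so rule 2 applies → [iː].
Rule 1 applies to /d/ (between /i/ and /i/: between two vowels) → [ð].
/i/ (between /d/ and /b/) occurs before a voiced consonant → [iː] by rule 2.
/b/ (word-final): rule 1 targets it, but not between two vowels → unchanged [b].

[ɡeːbbuːriːðiːb]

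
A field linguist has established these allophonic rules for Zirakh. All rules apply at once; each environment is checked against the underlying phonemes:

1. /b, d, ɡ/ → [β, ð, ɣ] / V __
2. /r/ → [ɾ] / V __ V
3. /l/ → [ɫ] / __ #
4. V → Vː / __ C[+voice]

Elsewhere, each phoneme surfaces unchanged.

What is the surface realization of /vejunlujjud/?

/v/ (word-initial) is unaffected → [v].
/e/ (between /v/ and /j/) occurs before a voiced consonant → [eː] by rule 4.
/j/ — not in any rule's target class → [j].
/u/ — between /j/ and /n/, before a voiced consonant — surfaces as [uː] (rule 4).
/n/ (between /u/ and /l/): no rule targets it → [n].
/l/ (between /n/ and /u/) is in the target of rule 3 but the environment (word-finally) is not met → [l].
Rule 4 applies to /u/ (between /l/ and /j/: before a voiced consonant) → [uː].
/j/ (between /u/ and /j/) is unaffected → [j].
/j/ — not in any rule's target class → [j].
/u/ (between /j/ and /d/): before a voiced consonant, so rule 4 applies → [uː].
/d/ (word-final): immediately after a vowel, so rule 1 applies → [ð].

[veːjuːnluːjjuːð]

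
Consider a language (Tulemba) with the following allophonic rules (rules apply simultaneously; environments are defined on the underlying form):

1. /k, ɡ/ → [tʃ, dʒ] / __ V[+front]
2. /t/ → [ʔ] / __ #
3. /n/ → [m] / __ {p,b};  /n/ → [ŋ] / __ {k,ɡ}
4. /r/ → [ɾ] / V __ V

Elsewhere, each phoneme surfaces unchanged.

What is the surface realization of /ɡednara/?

[dʒednaɾa]

/ɡ/ meets the environment for rule 1 (before a front vowel) → [dʒ].
/e/ stays [e].
/d/ stays [d].
/n/ (between /d/ and /a/): rule 3 targets it, but not before a labial or velar stop → unchanged [n].
/a/ stays [a].
Rule 4 applies to /r/ (between /a/ and /a/: between two vowels) → [ɾ].
/a/ stays [a].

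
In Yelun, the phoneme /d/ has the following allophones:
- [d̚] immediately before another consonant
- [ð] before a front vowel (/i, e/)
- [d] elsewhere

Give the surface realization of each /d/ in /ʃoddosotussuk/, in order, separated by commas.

Occurrence 1 (position 3): immediately before another consonant → [d̚].
Occurrence 2 (position 4): no conditioning environment matches → elsewhere allophone [d].

[d̚], [d]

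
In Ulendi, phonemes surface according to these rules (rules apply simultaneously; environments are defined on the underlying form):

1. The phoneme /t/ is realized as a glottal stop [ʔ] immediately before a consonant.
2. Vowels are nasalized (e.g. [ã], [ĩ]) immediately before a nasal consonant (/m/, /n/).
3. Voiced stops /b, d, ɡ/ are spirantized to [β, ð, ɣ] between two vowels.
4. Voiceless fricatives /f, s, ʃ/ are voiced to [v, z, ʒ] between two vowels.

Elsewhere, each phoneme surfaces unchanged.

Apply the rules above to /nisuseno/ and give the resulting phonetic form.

[nizuzẽno]

/n/ (word-initial) is unaffected → [n].
/i/ — between /n/ and /s/; rule 2 does not apply here → [i].
/s/ (between /i/ and /u/): between two vowels, so rule 4 applies → [z].
/u/ (between /s/ and /s/) fails the environment for rule 2, so it stays [u].
/s/ (between /u/ and /e/) occurs between two vowels → [z] by rule 4.
/e/ meets the environment for rule 2 (before a nasal consonant) → [ẽ].
/n/ (between /e/ and /o/) is unaffected → [n].
/o/ (word-final) fails the environment for rule 2, so it stays [o].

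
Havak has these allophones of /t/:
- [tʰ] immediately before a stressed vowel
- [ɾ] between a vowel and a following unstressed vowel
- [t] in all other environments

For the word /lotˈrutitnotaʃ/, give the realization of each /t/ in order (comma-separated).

[t], [ɾ], [t], [ɾ]

Occurrence 1 (position 3): no conditioning environment matches → elsewhere allophone [t].
Occurrence 2 (position 6): between a vowel and an unstressed vowel → [ɾ].
Occurrence 3 (position 8): no conditioning environment matches → elsewhere allophone [t].
Occurrence 4 (position 11): between a vowel and an unstressed vowel → [ɾ].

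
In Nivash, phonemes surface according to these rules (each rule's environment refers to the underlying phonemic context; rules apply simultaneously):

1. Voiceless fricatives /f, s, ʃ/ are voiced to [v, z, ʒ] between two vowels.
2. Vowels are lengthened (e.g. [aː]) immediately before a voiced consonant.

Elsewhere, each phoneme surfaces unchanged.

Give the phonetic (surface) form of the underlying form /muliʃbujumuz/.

[muːliʃbuːjuːmuːz]

/u/ — between /m/ and /l/, before a voiced consonant — surfaces as [uː] (rule 2).
/i/ (between /l/ and /ʃ/): rule 2 targets it, but not before a voiced consonant → unchanged [i].
/ʃ/ (between /i/ and /b/) fails the environment for rule 1, so it stays [ʃ].
Rule 2 applies to /u/ (between /b/ and /j/: before a voiced consonant) → [uː].
/u/ — between /j/ and /m/, before a voiced consonant — surfaces as [uː] (rule 2).
Rule 2 applies to /u/ (between /m/ and /z/: before a voiced consonant) → [uː].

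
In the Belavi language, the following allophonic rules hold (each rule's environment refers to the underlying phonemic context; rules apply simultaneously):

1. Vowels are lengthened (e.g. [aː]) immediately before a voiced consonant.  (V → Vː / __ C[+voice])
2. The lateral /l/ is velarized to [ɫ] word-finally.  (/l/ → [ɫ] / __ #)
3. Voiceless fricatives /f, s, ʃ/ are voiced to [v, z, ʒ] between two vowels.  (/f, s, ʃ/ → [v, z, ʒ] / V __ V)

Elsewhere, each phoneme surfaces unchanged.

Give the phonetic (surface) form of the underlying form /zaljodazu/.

[zaːljoːdaːzu]

/z/ — not in any rule's target class → [z].
Rule 1 applies to /a/ (between /z/ and /l/: before a voiced consonant) → [aː].
/l/ (between /a/ and /j/) is in the target of rule 2 but the environment (word-finally) is not met → [l].
/j/ (between /l/ and /o/): no rule targets it → [j].
/o/ meets the environment for rule 1 (before a voiced consonant) → [oː].
/d/ stays [d].
/a/ — between /d/ and /z/, before a voiced consonant — surfaces as [aː] (rule 1).
/z/ stays [z].
/u/ (word-final) fails the environment for rule 1, so it stays [u].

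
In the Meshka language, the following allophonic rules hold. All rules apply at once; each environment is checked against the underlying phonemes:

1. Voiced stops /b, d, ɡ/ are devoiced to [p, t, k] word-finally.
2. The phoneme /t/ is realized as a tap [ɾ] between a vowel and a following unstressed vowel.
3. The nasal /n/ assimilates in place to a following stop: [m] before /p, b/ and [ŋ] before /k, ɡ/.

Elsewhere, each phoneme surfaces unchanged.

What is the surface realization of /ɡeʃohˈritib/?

[ɡeʃohˈriɾip]

/ɡ/ — word-initial; rule 1 does not apply here → [ɡ].
/t/ (between /i/ and /i/) occurs between a vowel and a following unstressed vowel → [ɾ] by rule 2.
/b/ meets the environment for rule 1 (word-finally) → [p].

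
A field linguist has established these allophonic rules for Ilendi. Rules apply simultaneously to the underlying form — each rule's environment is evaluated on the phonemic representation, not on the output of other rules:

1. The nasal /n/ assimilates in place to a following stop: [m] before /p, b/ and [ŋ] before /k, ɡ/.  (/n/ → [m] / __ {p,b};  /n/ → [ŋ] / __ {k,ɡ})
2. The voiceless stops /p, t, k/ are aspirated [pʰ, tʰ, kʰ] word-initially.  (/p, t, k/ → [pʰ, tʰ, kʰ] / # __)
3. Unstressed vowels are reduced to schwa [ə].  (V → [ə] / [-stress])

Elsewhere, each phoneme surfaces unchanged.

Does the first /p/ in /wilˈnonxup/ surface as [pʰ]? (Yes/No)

/p/ (word-final) fails the environment for rule 2, so it stays [p].
The actual realization is [p], not [pʰ].

No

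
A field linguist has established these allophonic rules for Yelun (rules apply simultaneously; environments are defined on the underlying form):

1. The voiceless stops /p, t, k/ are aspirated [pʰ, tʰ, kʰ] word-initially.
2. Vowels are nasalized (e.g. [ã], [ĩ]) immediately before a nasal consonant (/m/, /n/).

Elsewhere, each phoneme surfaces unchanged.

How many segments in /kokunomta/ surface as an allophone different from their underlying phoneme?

Segments that undergo a rule: /k/ → [kʰ] (rule 1); /u/ → [ũ] (rule 2); /o/ → [õ] (rule 2).
All other segments surface unchanged.

3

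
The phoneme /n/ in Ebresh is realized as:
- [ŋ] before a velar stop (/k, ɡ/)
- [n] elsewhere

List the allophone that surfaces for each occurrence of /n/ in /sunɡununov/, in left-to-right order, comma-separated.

Occurrence 1 (position 3): before a velar stop → [ŋ].
Occurrence 2 (position 6): no conditioning environment matches → elsewhere allophone [n].
Occurrence 3 (position 8): no conditioning environment matches → elsewhere allophone [n].

[ŋ], [n], [n]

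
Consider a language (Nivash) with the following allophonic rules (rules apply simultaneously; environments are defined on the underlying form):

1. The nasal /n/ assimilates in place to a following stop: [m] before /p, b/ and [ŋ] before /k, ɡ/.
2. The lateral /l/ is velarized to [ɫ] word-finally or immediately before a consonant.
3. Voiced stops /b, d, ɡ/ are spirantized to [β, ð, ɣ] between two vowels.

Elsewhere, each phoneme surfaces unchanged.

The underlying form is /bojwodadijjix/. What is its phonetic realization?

/b/ (word-initial) fails the environment for rule 3, so it stays [b].
/d/ (between /o/ and /a/) occurs between two vowels → [ð] by rule 3.
Rule 3 applies to /d/ (between /a/ and /i/: between two vowels) → [ð].

[bojwoðaðijjix]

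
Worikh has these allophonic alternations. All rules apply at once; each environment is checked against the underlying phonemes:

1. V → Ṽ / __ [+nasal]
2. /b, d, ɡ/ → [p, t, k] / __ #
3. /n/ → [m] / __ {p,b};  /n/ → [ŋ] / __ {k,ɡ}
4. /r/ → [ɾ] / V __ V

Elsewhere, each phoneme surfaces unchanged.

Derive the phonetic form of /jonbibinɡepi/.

[jõmbibĩŋɡepi]

/o/ — between /j/ and /n/, before a nasal consonant — surfaces as [õ] (rule 1).
/n/ — between /o/ and /b/, before a labial or velar stop — surfaces as [m] (rule 3).
/b/ (between /n/ and /i/) is in the target of rule 2 but the environment (word-finally) is not met → [b].
/i/ — between /b/ and /b/; rule 1 does not apply here → [i].
/b/ (between /i/ and /i/): rule 2 targets it, but not word-finally → unchanged [b].
/i/ (between /b/ and /n/) occurs before a nasal consonant → [ĩ] by rule 1.
/n/ (between /i/ and /ɡ/) occurs before a labial or velar stop → [ŋ] by rule 3.
/ɡ/ (between /n/ and /e/) is in the target of rule 2 but the environment (word-finally) is not met → [ɡ].
/e/ (between /ɡ/ and /p/) fails the environment for rule 1, so it stays [e].
/i/ (word-final) is in the target of rule 1 but the environment (before a nasal consonant) is not met → [i].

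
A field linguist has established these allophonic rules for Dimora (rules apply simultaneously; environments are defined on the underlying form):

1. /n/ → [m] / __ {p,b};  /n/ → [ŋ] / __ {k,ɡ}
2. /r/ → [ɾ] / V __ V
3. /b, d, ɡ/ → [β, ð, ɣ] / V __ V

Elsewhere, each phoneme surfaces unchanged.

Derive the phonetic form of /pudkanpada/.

[pudkampaða]

/p/ (word-initial) is unaffected → [p].
/u/ stays [u].
/d/ (between /u/ and /k/) fails the environment for rule 3, so it stays [d].
/k/ (between /d/ and /a/): no rule targets it → [k].
/a/ — not in any rule's target class → [a].
/n/ meets the environment for rule 1 (before a labial or velar stop) → [m].
/p/ (between /n/ and /a/) is unaffected → [p].
/a/ (between /p/ and /d/): no rule targets it → [a].
/d/ (between /a/ and /a/) occurs between two vowels → [ð] by rule 3.
/a/ (word-final) is unaffected → [a].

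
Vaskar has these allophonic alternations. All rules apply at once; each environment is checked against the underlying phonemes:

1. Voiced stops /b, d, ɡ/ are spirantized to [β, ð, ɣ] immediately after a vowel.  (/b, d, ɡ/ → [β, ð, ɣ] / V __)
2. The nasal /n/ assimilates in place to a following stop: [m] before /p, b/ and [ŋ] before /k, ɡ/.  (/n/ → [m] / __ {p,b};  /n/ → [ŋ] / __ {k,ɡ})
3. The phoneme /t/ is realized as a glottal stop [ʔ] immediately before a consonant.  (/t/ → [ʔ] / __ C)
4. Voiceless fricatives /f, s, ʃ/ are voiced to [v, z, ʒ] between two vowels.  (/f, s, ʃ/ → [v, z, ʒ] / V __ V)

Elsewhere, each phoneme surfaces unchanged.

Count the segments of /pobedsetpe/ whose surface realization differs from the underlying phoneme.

3

Segments that undergo a rule: /b/ → [β] (rule 1); /d/ → [ð] (rule 1); /t/ → [ʔ] (rule 3).
All other segments surface unchanged.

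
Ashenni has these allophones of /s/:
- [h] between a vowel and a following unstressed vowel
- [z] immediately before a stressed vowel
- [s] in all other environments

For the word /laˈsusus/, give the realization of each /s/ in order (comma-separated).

Occurrence 1 (position 3): immediately before a stressed vowel → [z].
Occurrence 2 (position 5): between a vowel and a following unstressed vowel → [h].
Occurrence 3 (position 7): no conditioning environment matches → elsewhere allophone [s].

[z], [h], [s]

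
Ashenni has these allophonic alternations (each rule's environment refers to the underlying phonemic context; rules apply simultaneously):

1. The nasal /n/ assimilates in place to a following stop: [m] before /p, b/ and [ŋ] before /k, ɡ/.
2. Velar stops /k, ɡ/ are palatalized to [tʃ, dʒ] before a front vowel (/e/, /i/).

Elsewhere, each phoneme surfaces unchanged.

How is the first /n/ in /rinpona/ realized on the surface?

/n/ meets the environment for rule 1 (before a labial or velar stop) → [m].

[m]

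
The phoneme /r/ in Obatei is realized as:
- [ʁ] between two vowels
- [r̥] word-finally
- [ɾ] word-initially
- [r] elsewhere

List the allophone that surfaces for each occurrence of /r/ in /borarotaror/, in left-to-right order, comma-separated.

[ʁ], [ʁ], [ʁ], [r̥]

Occurrence 1 (position 3): between two vowels → [ʁ].
Occurrence 2 (position 5): between two vowels → [ʁ].
Occurrence 3 (position 9): between two vowels → [ʁ].
Occurrence 4 (position 11): word-finally → [r̥].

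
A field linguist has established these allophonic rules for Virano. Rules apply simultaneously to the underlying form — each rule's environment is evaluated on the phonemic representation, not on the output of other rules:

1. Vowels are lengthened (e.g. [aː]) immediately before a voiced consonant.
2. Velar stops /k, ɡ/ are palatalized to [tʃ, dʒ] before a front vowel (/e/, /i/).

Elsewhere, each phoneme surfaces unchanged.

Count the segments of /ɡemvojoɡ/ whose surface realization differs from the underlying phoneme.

4

Segments that undergo a rule: /ɡ/ → [dʒ] (rule 2); /e/ → [eː] (rule 1); /o/ → [oː] (rule 1); /o/ → [oː] (rule 1).
All other segments surface unchanged.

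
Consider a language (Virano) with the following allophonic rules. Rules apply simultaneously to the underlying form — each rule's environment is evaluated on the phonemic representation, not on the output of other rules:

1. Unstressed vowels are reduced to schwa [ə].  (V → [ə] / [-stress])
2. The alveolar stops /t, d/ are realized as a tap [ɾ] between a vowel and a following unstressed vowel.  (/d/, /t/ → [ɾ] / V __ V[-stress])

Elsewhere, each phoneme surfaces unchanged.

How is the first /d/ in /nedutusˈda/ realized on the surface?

/d/ (between /e/ and /u/) occurs between a vowel and a following unstressed vowel → [ɾ] by rule 2.

[ɾ]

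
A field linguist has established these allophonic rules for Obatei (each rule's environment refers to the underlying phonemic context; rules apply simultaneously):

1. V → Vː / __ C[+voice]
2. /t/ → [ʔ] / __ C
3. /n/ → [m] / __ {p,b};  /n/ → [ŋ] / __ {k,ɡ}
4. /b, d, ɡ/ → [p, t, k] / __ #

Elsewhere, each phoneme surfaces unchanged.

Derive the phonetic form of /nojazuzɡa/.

[noːjaːzuːzɡa]

/n/ (word-initial) is in the target of rule 3 but the environment (before a labial or velar stop) is not met → [n].
/o/ — between /n/ and /j/, before a voiced consonant — surfaces as [oː] (rule 1).
/j/ — not in any rule's target class → [j].
/a/ (between /j/ and /z/): before a voiced consonant, so rule 1 applies → [aː].
/z/ (between /a/ and /u/): no rule targets it → [z].
/u/ (between /z/ and /z/) occurs before a voiced consonant → [uː] by rule 1.
/z/ — not in any rule's target class → [z].
/ɡ/ (between /z/ and /a/): rule 4 targets it, but not word-finally → unchanged [ɡ].
/a/ (word-final) fails the environment for rule 1, so it stays [a].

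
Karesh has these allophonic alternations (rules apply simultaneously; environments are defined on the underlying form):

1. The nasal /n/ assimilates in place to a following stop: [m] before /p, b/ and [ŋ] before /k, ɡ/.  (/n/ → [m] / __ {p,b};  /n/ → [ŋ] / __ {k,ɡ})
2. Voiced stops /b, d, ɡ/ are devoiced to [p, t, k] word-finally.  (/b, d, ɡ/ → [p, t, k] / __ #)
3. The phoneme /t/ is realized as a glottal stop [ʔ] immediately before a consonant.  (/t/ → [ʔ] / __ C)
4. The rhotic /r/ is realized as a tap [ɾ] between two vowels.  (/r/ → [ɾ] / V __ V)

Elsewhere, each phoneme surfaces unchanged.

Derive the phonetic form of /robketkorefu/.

/r/ (word-initial) fails the environment for rule 4, so it stays [r].
/o/ stays [o].
/b/ — between /o/ and /k/; rule 2 does not apply here → [b].
/k/ stays [k].
/e/ (between /k/ and /t/) is unaffected → [e].
/t/ — between /e/ and /k/, immediately before a consonant — surfaces as [ʔ] (rule 3).
/k/ stays [k].
/o/ stays [o].
Rule 4 applies to /r/ (between /o/ and /e/: between two vowels) → [ɾ].
/e/ — not in any rule's target class → [e].
/f/ stays [f].
/u/ stays [u].

[robkeʔkoɾefu]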